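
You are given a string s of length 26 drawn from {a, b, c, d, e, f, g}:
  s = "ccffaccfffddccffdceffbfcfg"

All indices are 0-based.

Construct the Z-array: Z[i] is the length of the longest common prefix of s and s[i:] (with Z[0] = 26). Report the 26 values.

Z[0]=26
i=1: i≥r, start 0; Z[1]=1 scan→box=[1,2)
i=2: i≥r, start 0; Z[2]=0
i=3: i≥r, start 0; Z[3]=0
i=4: i≥r, start 0; Z[4]=0
i=5: i≥r, start 0; Z[5]=4 scan→box=[5,9)
i=6: min(r-i=3, Z[1]=1)=1; Z[6]=1
i=7: min(r-i=2, Z[2]=0)=0; Z[7]=0
i=8: min(r-i=1, Z[3]=0)=0; Z[8]=0
i=9: i≥r, start 0; Z[9]=0
i=10: i≥r, start 0; Z[10]=0
i=11: i≥r, start 0; Z[11]=0
i=12: i≥r, start 0; Z[12]=4 scan→box=[12,16)
i=13: min(r-i=3, Z[1]=1)=1; Z[13]=1
i=14: min(r-i=2, Z[2]=0)=0; Z[14]=0
i=15: min(r-i=1, Z[3]=0)=0; Z[15]=0
i=16: i≥r, start 0; Z[16]=0
i=17: i≥r, start 0; Z[17]=1 scan→box=[17,18)
i=18: i≥r, start 0; Z[18]=0
i=19: i≥r, start 0; Z[19]=0
i=20: i≥r, start 0; Z[20]=0
i=21: i≥r, start 0; Z[21]=0
i=22: i≥r, start 0; Z[22]=0
i=23: i≥r, start 0; Z[23]=1 scan→box=[23,24)
i=24: i≥r, start 0; Z[24]=0
i=25: i≥r, start 0; Z[25]=0

[26, 1, 0, 0, 0, 4, 1, 0, 0, 0, 0, 0, 4, 1, 0, 0, 0, 1, 0, 0, 0, 0, 0, 1, 0, 0]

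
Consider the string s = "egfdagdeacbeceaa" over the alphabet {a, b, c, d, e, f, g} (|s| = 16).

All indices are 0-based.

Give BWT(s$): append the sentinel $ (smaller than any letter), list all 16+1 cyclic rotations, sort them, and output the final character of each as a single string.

aaeedcaefgcdb$gae

rank  rotation           last
    0  $egfdagdeacbeceaa  a
    1  a$egfdagdeacbecea  a
    2  aa$egfdagdeacbece  e
    3  acbeceaa$egfdagde  e
    4  agdeacbeceaa$egfd  d
    5  beceaa$egfdagdeac  c
    6  cbeceaa$egfdagdea  a
    7  ceaa$egfdagdeacbe  e
    8  dagdeacbeceaa$egf  f
    9  deacbeceaa$egfdag  g
   10  eaa$egfdagdeacbec  c
   11  eacbeceaa$egfdagd  d
   12  eceaa$egfdagdeacb  b
   13  egfdagdeacbeceaa$  $
   14  fdagdeacbeceaa$eg  g
   15  gdeacbeceaa$egfda  a
   16  gfdagdeacbeceaa$e  e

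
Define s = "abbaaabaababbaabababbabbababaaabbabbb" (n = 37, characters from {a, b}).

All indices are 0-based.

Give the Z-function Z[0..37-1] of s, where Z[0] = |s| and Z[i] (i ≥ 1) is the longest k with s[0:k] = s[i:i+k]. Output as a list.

[37, 0, 0, 1, 1, 2, 0, 1, 2, 0, 5, 0, 0, 1, 2, 0, 2, 0, 4, 0, 0, 4, 0, 0, 2, 0, 2, 0, 1, 1, 4, 0, 0, 3, 0, 0, 0]

Z[0]=37
i=1: i≥r, start 0; Z[1]=0
i=2: i≥r, start 0; Z[2]=0
i=3: i≥r, start 0; Z[3]=1 scan→box=[3,4)
i=4: i≥r, start 0; Z[4]=1 scan→box=[4,5)
i=5: i≥r, start 0; Z[5]=2 scan→box=[5,7)
i=6: min(r-i=1, Z[1]=0)=0; Z[6]=0
i=7: i≥r, start 0; Z[7]=1 scan→box=[7,8)
i=8: i≥r, start 0; Z[8]=2 scan→box=[8,10)
i=9: min(r-i=1, Z[1]=0)=0; Z[9]=0
i=10: i≥r, start 0; Z[10]=5 scan→box=[10,15)
i=11: min(r-i=4, Z[1]=0)=0; Z[11]=0
i=12: min(r-i=3, Z[2]=0)=0; Z[12]=0
i=13: min(r-i=2, Z[3]=1)=1; Z[13]=1
i=14: min(r-i=1, Z[4]=1)=1; Z[14]=2 scan→box=[14,16)
i=15: min(r-i=1, Z[1]=0)=0; Z[15]=0
i=16: i≥r, start 0; Z[16]=2 scan→box=[16,18)
i=17: min(r-i=1, Z[1]=0)=0; Z[17]=0
i=18: i≥r, start 0; Z[18]=4 scan→box=[18,22)
i=19: min(r-i=3, Z[1]=0)=0; Z[19]=0
i=20: min(r-i=2, Z[2]=0)=0; Z[20]=0
i=21: min(r-i=1, Z[3]=1)=1; Z[21]=4 scan→box=[21,25)
i=22: min(r-i=3, Z[1]=0)=0; Z[22]=0
i=23: min(r-i=2, Z[2]=0)=0; Z[23]=0
i=24: min(r-i=1, Z[3]=1)=1; Z[24]=2 scan→box=[24,26)
i=25: min(r-i=1, Z[1]=0)=0; Z[25]=0
i=26: i≥r, start 0; Z[26]=2 scan→box=[26,28)
i=27: min(r-i=1, Z[1]=0)=0; Z[27]=0
i=28: i≥r, start 0; Z[28]=1 scan→box=[28,29)
i=29: i≥r, start 0; Z[29]=1 scan→box=[29,30)
i=30: i≥r, start 0; Z[30]=4 scan→box=[30,34)
i=31: min(r-i=3, Z[1]=0)=0; Z[31]=0
i=32: min(r-i=2, Z[2]=0)=0; Z[32]=0
i=33: min(r-i=1, Z[3]=1)=1; Z[33]=3 scan→box=[33,36)
i=34: min(r-i=2, Z[1]=0)=0; Z[34]=0
i=35: min(r-i=1, Z[2]=0)=0; Z[35]=0
i=36: i≥r, start 0; Z[36]=0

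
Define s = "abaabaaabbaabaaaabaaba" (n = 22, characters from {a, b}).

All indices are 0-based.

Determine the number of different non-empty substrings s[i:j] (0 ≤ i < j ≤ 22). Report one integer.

sorted suffixes:
  #0 SA[0]=21  'a'
  #1 SA[1]=13  'aaaabaaba'
  #2 SA[2]=14  'aaabaaba'
  #3 SA[3]=5  'aaabbaabaaaabaaba'
  #4 SA[4]=18  'aaba'
  #5 SA[5]=10  'aabaaaabaaba'
  #6 SA[6]=2  'aabaaabbaabaaaabaaba'
  #7 SA[7]=15  'aabaaba'
  #8 SA[8]=6  'aabbaabaaaabaaba'
  #9 SA[9]=19  'aba'
  #10 SA[10]=11  'abaaaabaaba'
  #11 SA[11]=3  'abaaabbaabaaaabaaba'
  #12 SA[12]=16  'abaaba'
  #13 SA[13]=0  'abaabaaabbaabaaaabaaba'
  #14 SA[14]=7  'abbaabaaaabaaba'
  #15 SA[15]=20  'ba'
  #16 SA[16]=12  'baaaabaaba'
  #17 SA[17]=4  'baaabbaabaaaabaaba'
  #18 SA[18]=17  'baaba'
  #19 SA[19]=9  'baabaaaabaaba'
  #20 SA[20]=1  'baabaaabbaabaaaabaaba'
  #21 SA[21]=8  'bbaabaaaabaaba'

SA = [21, 13, 14, 5, 18, 10, 2, 15, 6, 19, 11, 3, 16, 0, 7, 20, 12, 4, 17, 9, 1, 8]
rank  pair      lcp
   1  s[21:],s[13:]  1  'a'
   2  s[13:],s[14:]  3  'aaa'
   3  s[14:],s[5:]  4  'aaab'
   4  s[5:],s[18:]  2  'aa'
   5  s[18:],s[10:]  4  'aaba'
   6  s[10:],s[2:]  6  'aabaaa'
   7  s[2:],s[15:]  5  'aabaa'
   8  s[15:],s[6:]  3  'aab'
   9  s[6:],s[19:]  1  'a'
  10  s[19:],s[11:]  3  'aba'
  11  s[11:],s[3:]  5  'abaaa'
  12  s[3:],s[16:]  4  'abaa'
  13  s[16:],s[0:]  6  'abaaba'
  14  s[0:],s[7:]  2  'ab'
  15  s[7:],s[20:]  0  ''
  16  s[20:],s[12:]  2  'ba'
  17  s[12:],s[4:]  4  'baaa'
  18  s[4:],s[17:]  3  'baa'
  19  s[17:],s[9:]  5  'baaba'
  20  s[9:],s[1:]  7  'baabaaa'
  21  s[1:],s[8:]  1  'b'

n(n+1)/2 = 22·23/2 = 253
Σ LCP = 0 + 1 + 3 + 4 + 2 + 4 + 6 + 5 + 3 + 1 + 3 + 5 + 4 + 6 + 2 + 0 + 2 + 4 + 3 + 5 + 7 + 1 = 71
distinct = 253 − 71 = 182

182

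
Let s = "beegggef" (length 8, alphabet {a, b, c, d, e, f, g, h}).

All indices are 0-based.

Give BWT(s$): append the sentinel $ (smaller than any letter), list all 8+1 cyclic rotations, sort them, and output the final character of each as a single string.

rank  rotation   last
    0  $beegggef  f
    1  beegggef$  $
    2  eegggef$b  b
    3  ef$beeggg  g
    4  egggef$be  e
    5  f$beeggge  e
    6  gef$beegg  g
    7  ggef$beeg  g
    8  gggef$bee  e

f$bgeegge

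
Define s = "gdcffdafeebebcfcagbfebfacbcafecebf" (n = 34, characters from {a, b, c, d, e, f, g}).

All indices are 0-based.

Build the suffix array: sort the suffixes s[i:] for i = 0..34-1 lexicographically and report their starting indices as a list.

rank→(start, suffix):
  0 → (23, 'acbcafecebf')
  1 → (27, 'afecebf')
  2 → (6, 'afeebebcfcagbfebfacbcafecebf')
  3 → (16, 'agbfebfacbcafecebf')
  4 → (25, 'bcafecebf')
  5 → (12, 'bcfcagbfebfacbcafecebf')
  6 → (10, 'bebcfcagbfebfacbcafecebf')
  7 → (32, 'bf')
  8 → (21, 'bfacbcafecebf')
  9 → (18, 'bfebfacbcafecebf')
  10 → (26, 'cafecebf')
  11 → (15, 'cagbfebfacbcafecebf')
  12 → (24, 'cbcafecebf')
  13 → (30, 'cebf')
  14 → (13, 'cfcagbfebfacbcafecebf')
  15 → (2, 'cffdafeebebcfcagbfebfacbcafecebf')
  16 → (5, 'dafeebebcfcagbfebfacbcafecebf')
  17 → (1, 'dcffdafeebebcfcagbfebfacbcafecebf')
  18 → (11, 'ebcfcagbfebfacbcafecebf')
  19 → (9, 'ebebcfcagbfebfacbcafecebf')
  20 → (31, 'ebf')
  21 → (20, 'ebfacbcafecebf')
  22 → (29, 'ecebf')
  23 → (8, 'eebebcfcagbfebfacbcafecebf')
  24 → (33, 'f')
  25 → (22, 'facbcafecebf')
  26 → (14, 'fcagbfebfacbcafecebf')
  27 → (4, 'fdafeebebcfcagbfebfacbcafecebf')
  28 → (19, 'febfacbcafecebf')
  29 → (28, 'fecebf')
  30 → (7, 'feebebcfcagbfebfacbcafecebf')
  31 → (3, 'ffdafeebebcfcagbfebfacbcafecebf')
  32 → (17, 'gbfebfacbcafecebf')
  33 → (0, 'gdcffdafeebebcfcagbfebfacbcafecebf')

[23, 27, 6, 16, 25, 12, 10, 32, 21, 18, 26, 15, 24, 30, 13, 2, 5, 1, 11, 9, 31, 20, 29, 8, 33, 22, 14, 4, 19, 28, 7, 3, 17, 0]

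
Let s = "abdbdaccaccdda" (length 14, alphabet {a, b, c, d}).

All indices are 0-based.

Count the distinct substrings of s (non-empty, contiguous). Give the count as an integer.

90

rank→(start, suffix):
  0 → (13, 'a')
  1 → (0, 'abdbdaccaccdda')
  2 → (5, 'accaccdda')
  3 → (8, 'accdda')
  4 → (3, 'bdaccaccdda')
  5 → (1, 'bdbdaccaccdda')
  6 → (7, 'caccdda')
  7 → (6, 'ccaccdda')
  8 → (9, 'ccdda')
  9 → (10, 'cdda')
  10 → (12, 'da')
  11 → (4, 'daccaccdda')
  12 → (2, 'dbdaccaccdda')
  13 → (11, 'dda')

SA = [13, 0, 5, 8, 3, 1, 7, 6, 9, 10, 12, 4, 2, 11]
[i] adj suffixes → lcp
  [1] 13/0 → 1 ('a')
  [2] 0/5 → 1 ('a')
  [3] 5/8 → 3 ('acc')
  [4] 8/3 → 0 ('')
  [5] 3/1 → 2 ('bd')
  [6] 1/7 → 0 ('')
  [7] 7/6 → 1 ('c')
  [8] 6/9 → 2 ('cc')
  [9] 9/10 → 1 ('c')
  [10] 10/12 → 0 ('')
  [11] 12/4 → 2 ('da')
  [12] 4/2 → 1 ('d')
  [13] 2/11 → 1 ('d')

n(n+1)/2 = 14·15/2 = 105
Σ LCP = 0 + 1 + 1 + 3 + 0 + 2 + 0 + 1 + 2 + 1 + 0 + 2 + 1 + 1 = 15
distinct = 105 − 15 = 90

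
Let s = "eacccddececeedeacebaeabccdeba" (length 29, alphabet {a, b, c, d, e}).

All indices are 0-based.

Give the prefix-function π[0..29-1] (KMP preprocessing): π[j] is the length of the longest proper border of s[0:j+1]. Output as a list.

[0, 0, 0, 0, 0, 0, 0, 1, 0, 1, 0, 1, 1, 0, 1, 2, 3, 1, 0, 0, 1, 2, 0, 0, 0, 0, 1, 0, 0]

π[0] = 0
j=1 s[j]='a': π[1]=0 (border '')
j=2 s[j]='c': π[2]=0 (border '')
j=3 s[j]='c': π[3]=0 (border '')
j=4 s[j]='c': π[4]=0 (border '')
j=5 s[j]='d': π[5]=0 (border '')
j=6 s[j]='d': π[6]=0 (border '')
j=7 s[j]='e': π[7]=1 (border 'e')
j=8 s[j]='c': k: 1→0; π[8]=0 (border '')
j=9 s[j]='e': π[9]=1 (border 'e')
j=10 s[j]='c': k: 1→0; π[10]=0 (border '')
j=11 s[j]='e': π[11]=1 (border 'e')
j=12 s[j]='e': k: 1→0; π[12]=1 (border 'e')
j=13 s[j]='d': k: 1→0; π[13]=0 (border '')
j=14 s[j]='e': π[14]=1 (border 'e')
j=15 s[j]='a': π[15]=2 (border 'ea')
j=16 s[j]='c': π[16]=3 (border 'eac')
j=17 s[j]='e': k: 3→0; π[17]=1 (border 'e')
j=18 s[j]='b': k: 1→0; π[18]=0 (border '')
j=19 s[j]='a': π[19]=0 (border '')
j=20 s[j]='e': π[20]=1 (border 'e')
j=21 s[j]='a': π[21]=2 (border 'ea')
j=22 s[j]='b': k: 2→0; π[22]=0 (border '')
j=23 s[j]='c': π[23]=0 (border '')
j=24 s[j]='c': π[24]=0 (border '')
j=25 s[j]='d': π[25]=0 (border '')
j=26 s[j]='e': π[26]=1 (border 'e')
j=27 s[j]='b': k: 1→0; π[27]=0 (border '')
j=28 s[j]='a': π[28]=0 (border '')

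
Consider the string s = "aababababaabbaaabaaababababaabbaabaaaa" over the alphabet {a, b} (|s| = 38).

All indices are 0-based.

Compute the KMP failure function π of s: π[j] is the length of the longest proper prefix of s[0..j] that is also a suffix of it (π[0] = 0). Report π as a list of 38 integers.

[0, 1, 0, 1, 0, 1, 0, 1, 0, 1, 2, 3, 0, 1, 2, 2, 3, 4, 2, 2, 3, 4, 5, 6, 7, 8, 9, 10, 11, 12, 13, 14, 15, 3, 4, 2, 2, 2]

π[0] = 0
j=1 s[j]='a': π[1]=1 (border 'a')
j=2 s[j]='b': k: 1→0; π[2]=0 (border '')
j=3 s[j]='a': π[3]=1 (border 'a')
j=4 s[j]='b': k: 1→0; π[4]=0 (border '')
j=5 s[j]='a': π[5]=1 (border 'a')
j=6 s[j]='b': k: 1→0; π[6]=0 (border '')
j=7 s[j]='a': π[7]=1 (border 'a')
j=8 s[j]='b': k: 1→0; π[8]=0 (border '')
j=9 s[j]='a': π[9]=1 (border 'a')
j=10 s[j]='a': π[10]=2 (border 'aa')
j=11 s[j]='b': π[11]=3 (border 'aab')
j=12 s[j]='b': k: 3→0; π[12]=0 (border '')
j=13 s[j]='a': π[13]=1 (border 'a')
j=14 s[j]='a': π[14]=2 (border 'aa')
j=15 s[j]='a': k: 2→1; π[15]=2 (border 'aa')
j=16 s[j]='b': π[16]=3 (border 'aab')
j=17 s[j]='a': π[17]=4 (border 'aaba')
j=18 s[j]='a': k: 4→1; π[18]=2 (border 'aa')
j=19 s[j]='a': k: 2→1; π[19]=2 (border 'aa')
j=20 s[j]='b': π[20]=3 (border 'aab')
j=21 s[j]='a': π[21]=4 (border 'aaba')
j=22 s[j]='b': π[22]=5 (border 'aabab')
j=23 s[j]='a': π[23]=6 (border 'aababa')
j=24 s[j]='b': π[24]=7 (border 'aababab')
j=25 s[j]='a': π[25]=8 (border 'aabababa')
j=26 s[j]='b': π[26]=9 (border 'aabababab')
j=27 s[j]='a': π[27]=10 (border 'aababababa')
j=28 s[j]='a': π[28]=11 (border 'aababababaa')
j=29 s[j]='b': π[29]=12 (border 'aababababaab')
j=30 s[j]='b': π[30]=13 (border 'aababababaabb')
j=31 s[j]='a': π[31]=14 (border 'aababababaabba')
j=32 s[j]='a': π[32]=15 (border 'aababababaabbaa')
j=33 s[j]='b': k: 15→2; π[33]=3 (border 'aab')
j=34 s[j]='a': π[34]=4 (border 'aaba')
j=35 s[j]='a': k: 4→1; π[35]=2 (border 'aa')
j=36 s[j]='a': k: 2→1; π[36]=2 (border 'aa')
j=37 s[j]='a': k: 2→1; π[37]=2 (border 'aa')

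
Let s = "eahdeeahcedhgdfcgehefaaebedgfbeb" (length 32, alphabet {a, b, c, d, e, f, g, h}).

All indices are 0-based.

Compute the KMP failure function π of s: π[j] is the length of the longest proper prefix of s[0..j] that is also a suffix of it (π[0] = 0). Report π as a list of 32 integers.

[0, 0, 0, 0, 1, 1, 2, 3, 0, 1, 0, 0, 0, 0, 0, 0, 0, 1, 0, 1, 0, 0, 0, 1, 0, 1, 0, 0, 0, 0, 1, 0]

π[0] = 0
j=1 s[j]='a': π[1]=0 (border '')
j=2 s[j]='h': π[2]=0 (border '')
j=3 s[j]='d': π[3]=0 (border '')
j=4 s[j]='e': π[4]=1 (border 'e')
j=5 s[j]='e': k: 1→0; π[5]=1 (border 'e')
j=6 s[j]='a': π[6]=2 (border 'ea')
j=7 s[j]='h': π[7]=3 (border 'eah')
j=8 s[j]='c': k: 3→0; π[8]=0 (border '')
j=9 s[j]='e': π[9]=1 (border 'e')
j=10 s[j]='d': k: 1→0; π[10]=0 (border '')
j=11 s[j]='h': π[11]=0 (border '')
j=12 s[j]='g': π[12]=0 (border '')
j=13 s[j]='d': π[13]=0 (border '')
j=14 s[j]='f': π[14]=0 (border '')
j=15 s[j]='c': π[15]=0 (border '')
j=16 s[j]='g': π[16]=0 (border '')
j=17 s[j]='e': π[17]=1 (border 'e')
j=18 s[j]='h': k: 1→0; π[18]=0 (border '')
j=19 s[j]='e': π[19]=1 (border 'e')
j=20 s[j]='f': k: 1→0; π[20]=0 (border '')
j=21 s[j]='a': π[21]=0 (border '')
j=22 s[j]='a': π[22]=0 (border '')
j=23 s[j]='e': π[23]=1 (border 'e')
j=24 s[j]='b': k: 1→0; π[24]=0 (border '')
j=25 s[j]='e': π[25]=1 (border 'e')
j=26 s[j]='d': k: 1→0; π[26]=0 (border '')
j=27 s[j]='g': π[27]=0 (border '')
j=28 s[j]='f': π[28]=0 (border '')
j=29 s[j]='b': π[29]=0 (border '')
j=30 s[j]='e': π[30]=1 (border 'e')
j=31 s[j]='b': k: 1→0; π[31]=0 (border '')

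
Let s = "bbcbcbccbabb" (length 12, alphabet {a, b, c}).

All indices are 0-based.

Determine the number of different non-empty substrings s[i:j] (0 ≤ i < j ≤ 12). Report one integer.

sorted suffixes:
  #0 SA[0]=9  'abb'
  #1 SA[1]=11  'b'
  #2 SA[2]=8  'babb'
  #3 SA[3]=10  'bb'
  #4 SA[4]=0  'bbcbcbccbabb'
  #5 SA[5]=1  'bcbcbccbabb'
  #6 SA[6]=3  'bcbccbabb'
  #7 SA[7]=5  'bccbabb'
  #8 SA[8]=7  'cbabb'
  #9 SA[9]=2  'cbcbccbabb'
  #10 SA[10]=4  'cbccbabb'
  #11 SA[11]=6  'ccbabb'

SA = [9, 11, 8, 10, 0, 1, 3, 5, 7, 2, 4, 6]
[i] adj suffixes → lcp
  [1] 9/11 → 0 ('')
  [2] 11/8 → 1 ('b')
  [3] 8/10 → 1 ('b')
  [4] 10/0 → 2 ('bb')
  [5] 0/1 → 1 ('b')
  [6] 1/3 → 4 ('bcbc')
  [7] 3/5 → 2 ('bc')
  [8] 5/7 → 0 ('')
  [9] 7/2 → 2 ('cb')
  [10] 2/4 → 3 ('cbc')
  [11] 4/6 → 1 ('c')

n(n+1)/2 = 12·13/2 = 78
Σ LCP = 0 + 0 + 1 + 1 + 2 + 1 + 4 + 2 + 0 + 2 + 3 + 1 = 17
distinct = 78 − 17 = 61

61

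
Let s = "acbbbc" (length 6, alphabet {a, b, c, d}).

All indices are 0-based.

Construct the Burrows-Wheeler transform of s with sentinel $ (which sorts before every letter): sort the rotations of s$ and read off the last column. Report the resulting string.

c$cbbba

rank  rotation last
    0  $acbbbc  c
    1  acbbbc$  $
    2  bbbc$ac  c
    3  bbc$acb  b
    4  bc$acbb  b
    5  c$acbbb  b
    6  cbbbc$a  a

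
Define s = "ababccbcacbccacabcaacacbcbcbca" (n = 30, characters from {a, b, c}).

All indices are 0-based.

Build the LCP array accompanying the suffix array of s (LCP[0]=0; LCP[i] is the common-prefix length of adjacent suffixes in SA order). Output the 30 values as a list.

rank | idx | suffix
   0 |  29 | a
   1 |  18 | aacacbcbcbca
   2 |   0 | ababccbcacbccacabcaacacbcbcbca
   3 |  15 | abcaacacbcbcbca
   4 |   2 | abccbcacbccacabcaacacbcbcbca
   5 |  13 | acabcaacacbcbcbca
   6 |  19 | acacbcbcbca
   7 |  21 | acbcbcbca
   8 |   8 | acbccacabcaacacbcbcbca
   9 |   1 | babccbcacbccacabcaacacbcbcbca
  10 |  27 | bca
  11 |  16 | bcaacacbcbcbca
  12 |   6 | bcacbccacabcaacacbcbcbca
  13 |  25 | bcbca
  14 |  23 | bcbcbca
  15 |  10 | bccacabcaacacbcbcbca
  16 |   3 | bccbcacbccacabcaacacbcbcbca
  17 |  28 | ca
  18 |  17 | caacacbcbcbca
  19 |  14 | cabcaacacbcbcbca
  20 |  12 | cacabcaacacbcbcbca
  21 |  20 | cacbcbcbca
  22 |   7 | cacbccacabcaacacbcbcbca
  23 |  26 | cbca
  24 |   5 | cbcacbccacabcaacacbcbcbca
  25 |  24 | cbcbca
  26 |  22 | cbcbcbca
  27 |   9 | cbccacabcaacacbcbcbca
  28 |  11 | ccacabcaacacbcbcbca
  29 |   4 | ccbcacbccacabcaacacbcbcbca

SA = [29, 18, 0, 15, 2, 13, 19, 21, 8, 1, 27, 16, 6, 25, 23, 10, 3, 28, 17, 14, 12, 20, 7, 26, 5, 24, 22, 9, 11, 4]
rank  pair      lcp
   1  s[29:],s[18:]  1  'a'
   2  s[18:],s[0:]  1  'a'
   3  s[0:],s[15:]  2  'ab'
   4  s[15:],s[2:]  3  'abc'
   5  s[2:],s[13:]  1  'a'
   6  s[13:],s[19:]  3  'aca'
   7  s[19:],s[21:]  2  'ac'
   8  s[21:],s[8:]  4  'acbc'
   9  s[8:],s[1:]  0  ''
  10  s[1:],s[27:]  1  'b'
  11  s[27:],s[16:]  3  'bca'
  12  s[16:],s[6:]  3  'bca'
  13  s[6:],s[25:]  2  'bc'
  14  s[25:],s[23:]  4  'bcbc'
  15  s[23:],s[10:]  2  'bc'
  16  s[10:],s[3:]  3  'bcc'
  17  s[3:],s[28:]  0  ''
  18  s[28:],s[17:]  2  'ca'
  19  s[17:],s[14:]  2  'ca'
  20  s[14:],s[12:]  2  'ca'
  21  s[12:],s[20:]  3  'cac'
  22  s[20:],s[7:]  5  'cacbc'
  23  s[7:],s[26:]  1  'c'
  24  s[26:],s[5:]  4  'cbca'
  25  s[5:],s[24:]  3  'cbc'
  26  s[24:],s[22:]  5  'cbcbc'
  27  s[22:],s[9:]  3  'cbc'
  28  s[9:],s[11:]  1  'c'
  29  s[11:],s[4:]  2  'cc'

[0, 1, 1, 2, 3, 1, 3, 2, 4, 0, 1, 3, 3, 2, 4, 2, 3, 0, 2, 2, 2, 3, 5, 1, 4, 3, 5, 3, 1, 2]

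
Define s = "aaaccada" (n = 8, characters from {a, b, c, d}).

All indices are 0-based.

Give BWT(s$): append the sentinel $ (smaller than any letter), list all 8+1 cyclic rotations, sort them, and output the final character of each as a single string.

rank  rotation   last
    0  $aaaccada  a
    1  a$aaaccad  d
    2  aaaccada$  $
    3  aaccada$a  a
    4  accada$aa  a
    5  ada$aaacc  c
    6  cada$aaac  c
    7  ccada$aaa  a
    8  da$aaacca  a

ad$aaccaa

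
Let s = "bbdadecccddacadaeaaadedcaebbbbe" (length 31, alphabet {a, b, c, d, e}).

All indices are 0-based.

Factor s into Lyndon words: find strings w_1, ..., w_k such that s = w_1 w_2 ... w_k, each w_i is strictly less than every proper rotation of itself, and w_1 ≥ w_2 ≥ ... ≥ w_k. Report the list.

["bbd", "adecccdd", "acadae", "aaadedcaebbbbe"]

emit factor 1: 'bbd' (i=0, period=3)
emit factor 2: 'adecccdd' (i=3, period=8)
emit factor 3: 'acadae' (i=11, period=6)
emit factor 4: 'aaadedcaebbbbe' (i=17, period=14)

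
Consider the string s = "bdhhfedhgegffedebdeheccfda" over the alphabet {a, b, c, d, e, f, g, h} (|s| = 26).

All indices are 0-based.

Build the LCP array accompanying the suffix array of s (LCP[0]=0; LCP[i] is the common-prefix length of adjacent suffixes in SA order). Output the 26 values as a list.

[0, 0, 2, 0, 1, 0, 1, 2, 1, 2, 0, 1, 1, 2, 1, 1, 0, 1, 3, 1, 0, 1, 0, 1, 1, 1]

rank | idx | suffix
   0 |  25 | a
   1 |  16 | bdeheccfda
   2 |   0 | bdhhfedhgegffedebdeheccfda
   3 |  21 | ccfda
   4 |  22 | cfda
   5 |  24 | da
   6 |  14 | debdeheccfda
   7 |  17 | deheccfda
   8 |   6 | dhgegffedebdeheccfda
   9 |   1 | dhhfedhgegffedebdeheccfda
  10 |  15 | ebdeheccfda
  11 |  20 | eccfda
  12 |  13 | edebdeheccfda
  13 |   5 | edhgegffedebdeheccfda
  14 |   9 | egffedebdeheccfda
  15 |  18 | eheccfda
  16 |  23 | fda
  17 |  12 | fedebdeheccfda
  18 |   4 | fedhgegffedebdeheccfda
  19 |  11 | ffedebdeheccfda
  20 |   8 | gegffedebdeheccfda
  21 |  10 | gffedebdeheccfda
  22 |  19 | heccfda
  23 |   3 | hfedhgegffedebdeheccfda
  24 |   7 | hgegffedebdeheccfda
  25 |   2 | hhfedhgegffedebdeheccfda

SA = [25, 16, 0, 21, 22, 24, 14, 17, 6, 1, 15, 20, 13, 5, 9, 18, 23, 12, 4, 11, 8, 10, 19, 3, 7, 2]
[i] adj suffixes → lcp
  [1] 25/16 → 0 ('')
  [2] 16/0 → 2 ('bd')
  [3] 0/21 → 0 ('')
  [4] 21/22 → 1 ('c')
  [5] 22/24 → 0 ('')
  [6] 24/14 → 1 ('d')
  [7] 14/17 → 2 ('de')
  [8] 17/6 → 1 ('d')
  [9] 6/1 → 2 ('dh')
  [10] 1/15 → 0 ('')
  [11] 15/20 → 1 ('e')
  [12] 20/13 → 1 ('e')
  [13] 13/5 → 2 ('ed')
  [14] 5/9 → 1 ('e')
  [15] 9/18 → 1 ('e')
  [16] 18/23 → 0 ('')
  [17] 23/12 → 1 ('f')
  [18] 12/4 → 3 ('fed')
  [19] 4/11 → 1 ('f')
  [20] 11/8 → 0 ('')
  [21] 8/10 → 1 ('g')
  [22] 10/19 → 0 ('')
  [23] 19/3 → 1 ('h')
  [24] 3/7 → 1 ('h')
  [25] 7/2 → 1 ('h')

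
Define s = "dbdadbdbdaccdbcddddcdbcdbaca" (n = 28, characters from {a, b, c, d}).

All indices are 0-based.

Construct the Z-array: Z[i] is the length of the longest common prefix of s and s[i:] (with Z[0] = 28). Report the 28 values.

Z[0]=28
i=1: i≥r, start 0; Z[1]=0
i=2: i≥r, start 0; Z[2]=1 grow→box=[2,3)
i=3: i≥r, start 0; Z[3]=0
i=4: i≥r, start 0; Z[4]=3 grow→box=[4,7)
i=5: min(r-i=2, Z[1]=0)=0; Z[5]=0
i=6: min(r-i=1, Z[2]=1)=1; Z[6]=4 grow→box=[6,10)
i=7: min(r-i=3, Z[1]=0)=0; Z[7]=0
i=8: min(r-i=2, Z[2]=1)=1; Z[8]=1
i=9: min(r-i=1, Z[3]=0)=0; Z[9]=0
i=10: i≥r, start 0; Z[10]=0
i=11: i≥r, start 0; Z[11]=0
i=12: i≥r, start 0; Z[12]=2 grow→box=[12,14)
i=13: min(r-i=1, Z[1]=0)=0; Z[13]=0
i=14: i≥r, start 0; Z[14]=0
i=15: i≥r, start 0; Z[15]=1 grow→box=[15,16)
i=16: i≥r, start 0; Z[16]=1 grow→box=[16,17)
i=17: i≥r, start 0; Z[17]=1 grow→box=[17,18)
i=18: i≥r, start 0; Z[18]=1 grow→box=[18,19)
i=19: i≥r, start 0; Z[19]=0
i=20: i≥r, start 0; Z[20]=2 grow→box=[20,22)
i=21: min(r-i=1, Z[1]=0)=0; Z[21]=0
i=22: i≥r, start 0; Z[22]=0
i=23: i≥r, start 0; Z[23]=2 grow→box=[23,25)
i=24: min(r-i=1, Z[1]=0)=0; Z[24]=0
i=25: i≥r, start 0; Z[25]=0
i=26: i≥r, start 0; Z[26]=0
i=27: i≥r, start 0; Z[27]=0

[28, 0, 1, 0, 3, 0, 4, 0, 1, 0, 0, 0, 2, 0, 0, 1, 1, 1, 1, 0, 2, 0, 0, 2, 0, 0, 0, 0]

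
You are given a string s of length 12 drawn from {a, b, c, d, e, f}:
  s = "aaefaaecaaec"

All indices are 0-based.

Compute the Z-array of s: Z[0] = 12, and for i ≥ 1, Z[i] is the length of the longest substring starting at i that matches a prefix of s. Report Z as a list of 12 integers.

[12, 1, 0, 0, 3, 1, 0, 0, 3, 1, 0, 0]

Z[0]=12
i=1: fresh scan; Z[1]=1 extend→box=[1,2)
i=2: fresh scan; Z[2]=0
i=3: fresh scan; Z[3]=0
i=4: fresh scan; Z[4]=3 extend→box=[4,7)
i=5: min(r-i=2, Z[1]=1)=1; Z[5]=1
i=6: min(r-i=1, Z[2]=0)=0; Z[6]=0
i=7: fresh scan; Z[7]=0
i=8: fresh scan; Z[8]=3 extend→box=[8,11)
i=9: min(r-i=2, Z[1]=1)=1; Z[9]=1
i=10: min(r-i=1, Z[2]=0)=0; Z[10]=0
i=11: fresh scan; Z[11]=0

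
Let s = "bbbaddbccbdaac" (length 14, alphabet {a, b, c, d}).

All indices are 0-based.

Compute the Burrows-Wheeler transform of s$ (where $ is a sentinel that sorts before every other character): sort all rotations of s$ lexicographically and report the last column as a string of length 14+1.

rank  rotation         last
    0  $bbbaddbccbdaac  c
    1  aac$bbbaddbccbd  d
    2  ac$bbbaddbccbda  a
    3  addbccbdaac$bbb  b
    4  baddbccbdaac$bb  b
    5  bbaddbccbdaac$b  b
    6  bbbaddbccbdaac$  $
    7  bccbdaac$bbbadd  d
    8  bdaac$bbbaddbcc  c
    9  c$bbbaddbccbdaa  a
   10  cbdaac$bbbaddbc  c
   11  ccbdaac$bbbaddb  b
   12  daac$bbbaddbccb  b
   13  dbccbdaac$bbbad  d
   14  ddbccbdaac$bbba  a

cdabbb$dcacbbda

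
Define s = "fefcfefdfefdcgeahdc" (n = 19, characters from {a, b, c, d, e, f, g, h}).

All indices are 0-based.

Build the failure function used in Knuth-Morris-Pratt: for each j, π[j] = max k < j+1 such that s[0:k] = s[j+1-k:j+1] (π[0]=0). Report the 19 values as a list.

[0, 0, 1, 0, 1, 2, 3, 0, 1, 2, 3, 0, 0, 0, 0, 0, 0, 0, 0]

π[0] = 0
j=1 s[j]='e': π[1]=0 (border '')
j=2 s[j]='f': π[2]=1 (border 'f')
j=3 s[j]='c': k: 1→0; π[3]=0 (border '')
j=4 s[j]='f': π[4]=1 (border 'f')
j=5 s[j]='e': π[5]=2 (border 'fe')
j=6 s[j]='f': π[6]=3 (border 'fef')
j=7 s[j]='d': k: 3→1→0; π[7]=0 (border '')
j=8 s[j]='f': π[8]=1 (border 'f')
j=9 s[j]='e': π[9]=2 (border 'fe')
j=10 s[j]='f': π[10]=3 (border 'fef')
j=11 s[j]='d': k: 3→1→0; π[11]=0 (border '')
j=12 s[j]='c': π[12]=0 (border '')
j=13 s[j]='g': π[13]=0 (border '')
j=14 s[j]='e': π[14]=0 (border '')
j=15 s[j]='a': π[15]=0 (border '')
j=16 s[j]='h': π[16]=0 (border '')
j=17 s[j]='d': π[17]=0 (border '')
j=18 s[j]='c': π[18]=0 (border '')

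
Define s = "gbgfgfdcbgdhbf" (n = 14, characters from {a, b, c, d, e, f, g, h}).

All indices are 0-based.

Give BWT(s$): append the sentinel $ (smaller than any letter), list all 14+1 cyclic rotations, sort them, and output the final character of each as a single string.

fhcgdfgbgg$bfbd

rank  rotation         last
    0  $gbgfgfdcbgdhbf  f
    1  bf$gbgfgfdcbgdh  h
    2  bgdhbf$gbgfgfdc  c
    3  bgfgfdcbgdhbf$g  g
    4  cbgdhbf$gbgfgfd  d
    5  dcbgdhbf$gbgfgf  f
    6  dhbf$gbgfgfdcbg  g
    7  f$gbgfgfdcbgdhb  b
    8  fdcbgdhbf$gbgfg  g
    9  fgfdcbgdhbf$gbg  g
   10  gbgfgfdcbgdhbf$  $
   11  gdhbf$gbgfgfdcb  b
   12  gfdcbgdhbf$gbgf  f
   13  gfgfdcbgdhbf$gb  b
   14  hbf$gbgfgfdcbgd  d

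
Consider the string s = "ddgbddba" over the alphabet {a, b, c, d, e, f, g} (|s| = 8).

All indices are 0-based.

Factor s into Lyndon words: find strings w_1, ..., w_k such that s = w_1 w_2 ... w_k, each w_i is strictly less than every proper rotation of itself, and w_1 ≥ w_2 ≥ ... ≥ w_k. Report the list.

["ddg", "bdd", "b", "a"]

emit factor 1: 'ddg' (i=0, period=3)
emit factor 2: 'bdd' (i=3, period=3)
emit factor 3: 'b' (i=6, period=1)
emit factor 4: 'a' (i=7, period=1)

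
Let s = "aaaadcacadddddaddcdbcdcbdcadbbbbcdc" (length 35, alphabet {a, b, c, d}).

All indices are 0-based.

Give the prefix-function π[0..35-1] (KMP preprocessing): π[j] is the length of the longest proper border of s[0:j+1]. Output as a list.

π[0] = 0
j=1 s[j]='a': π[1]=1 (border 'a')
j=2 s[j]='a': π[2]=2 (border 'aa')
j=3 s[j]='a': π[3]=3 (border 'aaa')
j=4 s[j]='d': k: 3→2→1→0; π[4]=0 (border '')
j=5 s[j]='c': π[5]=0 (border '')
j=6 s[j]='a': π[6]=1 (border 'a')
j=7 s[j]='c': k: 1→0; π[7]=0 (border '')
j=8 s[j]='a': π[8]=1 (border 'a')
j=9 s[j]='d': k: 1→0; π[9]=0 (border '')
j=10 s[j]='d': π[10]=0 (border '')
j=11 s[j]='d': π[11]=0 (border '')
j=12 s[j]='d': π[12]=0 (border '')
j=13 s[j]='d': π[13]=0 (border '')
j=14 s[j]='a': π[14]=1 (border 'a')
j=15 s[j]='d': k: 1→0; π[15]=0 (border '')
j=16 s[j]='d': π[16]=0 (border '')
j=17 s[j]='c': π[17]=0 (border '')
j=18 s[j]='d': π[18]=0 (border '')
j=19 s[j]='b': π[19]=0 (border '')
j=20 s[j]='c': π[20]=0 (border '')
j=21 s[j]='d': π[21]=0 (border '')
j=22 s[j]='c': π[22]=0 (border '')
j=23 s[j]='b': π[23]=0 (border '')
j=24 s[j]='d': π[24]=0 (border '')
j=25 s[j]='c': π[25]=0 (border '')
j=26 s[j]='a': π[26]=1 (border 'a')
j=27 s[j]='d': k: 1→0; π[27]=0 (border '')
j=28 s[j]='b': π[28]=0 (border '')
j=29 s[j]='b': π[29]=0 (border '')
j=30 s[j]='b': π[30]=0 (border '')
j=31 s[j]='b': π[31]=0 (border '')
j=32 s[j]='c': π[32]=0 (border '')
j=33 s[j]='d': π[33]=0 (border '')
j=34 s[j]='c': π[34]=0 (border '')

[0, 1, 2, 3, 0, 0, 1, 0, 1, 0, 0, 0, 0, 0, 1, 0, 0, 0, 0, 0, 0, 0, 0, 0, 0, 0, 1, 0, 0, 0, 0, 0, 0, 0, 0]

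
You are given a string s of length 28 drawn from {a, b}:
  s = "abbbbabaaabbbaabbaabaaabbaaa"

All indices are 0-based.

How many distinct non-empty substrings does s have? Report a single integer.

rank→(start, suffix):
  0 → (27, 'a')
  1 → (26, 'aa')
  2 → (25, 'aaa')
  3 → (20, 'aaabbaaa')
  4 → (7, 'aaabbbaabbaabaaabbaaa')
  5 → (17, 'aabaaabbaaa')
  6 → (21, 'aabbaaa')
  7 → (13, 'aabbaabaaabbaaa')
  8 → (8, 'aabbbaabbaabaaabbaaa')
  9 → (18, 'abaaabbaaa')
  10 → (5, 'abaaabbbaabbaabaaabbaaa')
  11 → (22, 'abbaaa')
  12 → (14, 'abbaabaaabbaaa')
  13 → (9, 'abbbaabbaabaaabbaaa')
  14 → (0, 'abbbbabaaabbbaabbaabaaabbaaa')
  15 → (24, 'baaa')
  16 → (19, 'baaabbaaa')
  17 → (6, 'baaabbbaabbaabaaabbaaa')
  18 → (16, 'baabaaabbaaa')
  19 → (12, 'baabbaabaaabbaaa')
  20 → (4, 'babaaabbbaabbaabaaabbaaa')
  21 → (23, 'bbaaa')
  22 → (15, 'bbaabaaabbaaa')
  23 → (11, 'bbaabbaabaaabbaaa')
  24 → (3, 'bbabaaabbbaabbaabaaabbaaa')
  25 → (10, 'bbbaabbaabaaabbaaa')
  26 → (2, 'bbbabaaabbbaabbaabaaabbaaa')
  27 → (1, 'bbbbabaaabbbaabbaabaaabbaaa')

SA = [27, 26, 25, 20, 7, 17, 21, 13, 8, 18, 5, 22, 14, 9, 0, 24, 19, 6, 16, 12, 4, 23, 15, 11, 3, 10, 2, 1]
[i] adj suffixes → lcp
  [1] 27/26 → 1 ('a')
  [2] 26/25 → 2 ('aa')
  [3] 25/20 → 3 ('aaa')
  [4] 20/7 → 5 ('aaabb')
  [5] 7/17 → 2 ('aa')
  [6] 17/21 → 3 ('aab')
  [7] 21/13 → 6 ('aabbaa')
  [8] 13/8 → 4 ('aabb')
  [9] 8/18 → 1 ('a')
  [10] 18/5 → 7 ('abaaabb')
  [11] 5/22 → 2 ('ab')
  [12] 22/14 → 5 ('abbaa')
  [13] 14/9 → 3 ('abb')
  [14] 9/0 → 4 ('abbb')
  [15] 0/24 → 0 ('')
  [16] 24/19 → 4 ('baaa')
  [17] 19/6 → 6 ('baaabb')
  [18] 6/16 → 3 ('baa')
  [19] 16/12 → 4 ('baab')
  [20] 12/4 → 2 ('ba')
  [21] 4/23 → 1 ('b')
  [22] 23/15 → 4 ('bbaa')
  [23] 15/11 → 5 ('bbaab')
  [24] 11/3 → 3 ('bba')
  [25] 3/10 → 2 ('bb')
  [26] 10/2 → 4 ('bbba')
  [27] 2/1 → 3 ('bbb')

n(n+1)/2 = 28·29/2 = 406
Σ LCP = 0 + 1 + 2 + 3 + 5 + 2 + 3 + 6 + 4 + 1 + 7 + 2 + 5 + 3 + 4 + 0 + 4 + 6 + 3 + 4 + 2 + 1 + 4 + 5 + 3 + 2 + 4 + 3 = 89
distinct = 406 − 89 = 317

317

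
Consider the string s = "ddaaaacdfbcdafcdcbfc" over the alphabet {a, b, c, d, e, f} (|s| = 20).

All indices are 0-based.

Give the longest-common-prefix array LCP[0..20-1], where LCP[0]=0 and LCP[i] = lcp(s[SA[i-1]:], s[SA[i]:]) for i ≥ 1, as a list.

[0, 3, 2, 1, 1, 0, 1, 0, 1, 1, 2, 2, 0, 2, 1, 1, 1, 0, 1, 2]

rank→(start, suffix):
  0 → (2, 'aaaacdfbcdafcdcbfc')
  1 → (3, 'aaacdfbcdafcdcbfc')
  2 → (4, 'aacdfbcdafcdcbfc')
  3 → (5, 'acdfbcdafcdcbfc')
  4 → (12, 'afcdcbfc')
  5 → (9, 'bcdafcdcbfc')
  6 → (17, 'bfc')
  7 → (19, 'c')
  8 → (16, 'cbfc')
  9 → (10, 'cdafcdcbfc')
  10 → (14, 'cdcbfc')
  11 → (6, 'cdfbcdafcdcbfc')
  12 → (1, 'daaaacdfbcdafcdcbfc')
  13 → (11, 'dafcdcbfc')
  14 → (15, 'dcbfc')
  15 → (0, 'ddaaaacdfbcdafcdcbfc')
  16 → (7, 'dfbcdafcdcbfc')
  17 → (8, 'fbcdafcdcbfc')
  18 → (18, 'fc')
  19 → (13, 'fcdcbfc')

SA = [2, 3, 4, 5, 12, 9, 17, 19, 16, 10, 14, 6, 1, 11, 15, 0, 7, 8, 18, 13]
rank  pair      lcp
   1  s[2:],s[3:]  3  'aaa'
   2  s[3:],s[4:]  2  'aa'
   3  s[4:],s[5:]  1  'a'
   4  s[5:],s[12:]  1  'a'
   5  s[12:],s[9:]  0  ''
   6  s[9:],s[17:]  1  'b'
   7  s[17:],s[19:]  0  ''
   8  s[19:],s[16:]  1  'c'
   9  s[16:],s[10:]  1  'c'
  10  s[10:],s[14:]  2  'cd'
  11  s[14:],s[6:]  2  'cd'
  12  s[6:],s[1:]  0  ''
  13  s[1:],s[11:]  2  'da'
  14  s[11:],s[15:]  1  'd'
  15  s[15:],s[0:]  1  'd'
  16  s[0:],s[7:]  1  'd'
  17  s[7:],s[8:]  0  ''
  18  s[8:],s[18:]  1  'f'
  19  s[18:],s[13:]  2  'fc'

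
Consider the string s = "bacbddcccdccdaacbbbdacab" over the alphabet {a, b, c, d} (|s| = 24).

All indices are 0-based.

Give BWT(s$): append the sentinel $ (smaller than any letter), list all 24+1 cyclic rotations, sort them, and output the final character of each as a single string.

bdcdaba$cbbcaaaddccccbdcb

rank  rotation                   last
    0  $bacbddcccdccdaacbbbdacab  b
    1  aacbbbdacab$bacbddcccdccd  d
    2  ab$bacbddcccdccdaacbbbdac  c
    3  acab$bacbddcccdccdaacbbbd  d
    4  acbbbdacab$bacbddcccdccda  a
    5  acbddcccdccdaacbbbdacab$b  b
    6  b$bacbddcccdccdaacbbbdaca  a
    7  bacbddcccdccdaacbbbdacab$  $
    8  bbbdacab$bacbddcccdccdaac  c
    9  bbdacab$bacbddcccdccdaacb  b
   10  bdacab$bacbddcccdccdaacbb  b
   11  bddcccdccdaacbbbdacab$bac  c
   12  cab$bacbddcccdccdaacbbbda  a
   13  cbbbdacab$bacbddcccdccdaa  a
   14  cbddcccdccdaacbbbdacab$ba  a
   15  cccdccdaacbbbdacab$bacbdd  d
   16  ccdaacbbbdacab$bacbddcccd  d
   17  ccdccdaacbbbdacab$bacbddc  c
   18  cdaacbbbdacab$bacbddcccdc  c
   19  cdccdaacbbbdacab$bacbddcc  c
   20  daacbbbdacab$bacbddcccdcc  c
   21  dacab$bacbddcccdccdaacbbb  b
   22  dcccdccdaacbbbdacab$bacbd  d
   23  dccdaacbbbdacab$bacbddccc  c
   24  ddcccdccdaacbbbdacab$bacb  b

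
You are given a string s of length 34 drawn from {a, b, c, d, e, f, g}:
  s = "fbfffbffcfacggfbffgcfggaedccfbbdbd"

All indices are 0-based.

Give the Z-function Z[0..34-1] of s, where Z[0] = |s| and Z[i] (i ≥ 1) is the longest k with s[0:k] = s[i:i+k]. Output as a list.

[34, 0, 1, 1, 4, 0, 1, 1, 0, 1, 0, 0, 0, 0, 4, 0, 1, 1, 0, 0, 1, 0, 0, 0, 0, 0, 0, 0, 2, 0, 0, 0, 0, 0]

Z[0]=34
i=1: i≥r, start 0; Z[1]=0
i=2: i≥r, start 0; Z[2]=1 scan→box=[2,3)
i=3: i≥r, start 0; Z[3]=1 scan→box=[3,4)
i=4: i≥r, start 0; Z[4]=4 scan→box=[4,8)
i=5: min(r-i=3, Z[1]=0)=0; Z[5]=0
i=6: min(r-i=2, Z[2]=1)=1; Z[6]=1
i=7: min(r-i=1, Z[3]=1)=1; Z[7]=1
i=8: i≥r, start 0; Z[8]=0
i=9: i≥r, start 0; Z[9]=1 scan→box=[9,10)
i=10: i≥r, start 0; Z[10]=0
i=11: i≥r, start 0; Z[11]=0
i=12: i≥r, start 0; Z[12]=0
i=13: i≥r, start 0; Z[13]=0
i=14: i≥r, start 0; Z[14]=4 scan→box=[14,18)
i=15: min(r-i=3, Z[1]=0)=0; Z[15]=0
i=16: min(r-i=2, Z[2]=1)=1; Z[16]=1
i=17: min(r-i=1, Z[3]=1)=1; Z[17]=1
i=18: i≥r, start 0; Z[18]=0
i=19: i≥r, start 0; Z[19]=0
i=20: i≥r, start 0; Z[20]=1 scan→box=[20,21)
i=21: i≥r, start 0; Z[21]=0
i=22: i≥r, start 0; Z[22]=0
i=23: i≥r, start 0; Z[23]=0
i=24: i≥r, start 0; Z[24]=0
i=25: i≥r, start 0; Z[25]=0
i=26: i≥r, start 0; Z[26]=0
i=27: i≥r, start 0; Z[27]=0
i=28: i≥r, start 0; Z[28]=2 scan→box=[28,30)
i=29: min(r-i=1, Z[1]=0)=0; Z[29]=0
i=30: i≥r, start 0; Z[30]=0
i=31: i≥r, start 0; Z[31]=0
i=32: i≥r, start 0; Z[32]=0
i=33: i≥r, start 0; Z[33]=0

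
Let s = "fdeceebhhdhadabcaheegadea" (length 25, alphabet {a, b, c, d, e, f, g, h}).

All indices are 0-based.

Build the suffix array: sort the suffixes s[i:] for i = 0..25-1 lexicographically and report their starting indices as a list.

[24, 13, 11, 21, 16, 14, 6, 15, 3, 12, 22, 1, 9, 23, 5, 2, 4, 18, 19, 0, 20, 10, 8, 17, 7]

rank→(start, suffix):
  0 → (24, 'a')
  1 → (13, 'abcaheegadea')
  2 → (11, 'adabcaheegadea')
  3 → (21, 'adea')
  4 → (16, 'aheegadea')
  5 → (14, 'bcaheegadea')
  6 → (6, 'bhhdhadabcaheegadea')
  7 → (15, 'caheegadea')
  8 → (3, 'ceebhhdhadabcaheegadea')
  9 → (12, 'dabcaheegadea')
  10 → (22, 'dea')
  11 → (1, 'deceebhhdhadabcaheegadea')
  12 → (9, 'dhadabcaheegadea')
  13 → (23, 'ea')
  14 → (5, 'ebhhdhadabcaheegadea')
  15 → (2, 'eceebhhdhadabcaheegadea')
  16 → (4, 'eebhhdhadabcaheegadea')
  17 → (18, 'eegadea')
  18 → (19, 'egadea')
  19 → (0, 'fdeceebhhdhadabcaheegadea')
  20 → (20, 'gadea')
  21 → (10, 'hadabcaheegadea')
  22 → (8, 'hdhadabcaheegadea')
  23 → (17, 'heegadea')
  24 → (7, 'hhdhadabcaheegadea')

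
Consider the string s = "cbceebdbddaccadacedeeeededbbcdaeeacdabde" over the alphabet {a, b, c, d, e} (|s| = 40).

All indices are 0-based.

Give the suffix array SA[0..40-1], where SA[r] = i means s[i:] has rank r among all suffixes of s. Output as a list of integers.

[36, 10, 33, 15, 13, 30, 26, 27, 1, 5, 7, 37, 12, 0, 11, 34, 28, 16, 2, 35, 9, 14, 29, 25, 6, 8, 38, 23, 18, 39, 32, 4, 24, 22, 17, 31, 3, 21, 20, 19]

sorted suffixes:
  #0 SA[0]=36  'abde'
  #1 SA[1]=10  'accadacedeeeededbbcdaeeacdabde'
  #2 SA[2]=33  'acdabde'
  #3 SA[3]=15  'acedeeeededbbcdaeeacdabde'
  #4 SA[4]=13  'adacedeeeededbbcdaeeacdabde'
  #5 SA[5]=30  'aeeacdabde'
  #6 SA[6]=26  'bbcdaeeacdabde'
  #7 SA[7]=27  'bcdaeeacdabde'
  #8 SA[8]=1  'bceebdbddaccadacedeeeededbbcdaeeacdabde'
  #9 SA[9]=5  'bdbddaccadacedeeeededbbcdaeeacdabde'
  #10 SA[10]=7  'bddaccadacedeeeededbbcdaeeacdabde'
  #11 SA[11]=37  'bde'
  #12 SA[12]=12  'cadacedeeeededbbcdaeeacdabde'
  #13 SA[13]=0  'cbceebdbddaccadacedeeeededbbcdaeeacdabde'
  #14 SA[14]=11  'ccadacedeeeededbbcdaeeacdabde'
  #15 SA[15]=34  'cdabde'
  #16 SA[16]=28  'cdaeeacdabde'
  #17 SA[17]=16  'cedeeeededbbcdaeeacdabde'
  #18 SA[18]=2  'ceebdbddaccadacedeeeededbbcdaeeacdabde'
  #19 SA[19]=35  'dabde'
  #20 SA[20]=9  'daccadacedeeeededbbcdaeeacdabde'
  #21 SA[21]=14  'dacedeeeededbbcdaeeacdabde'
  #22 SA[22]=29  'daeeacdabde'
  #23 SA[23]=25  'dbbcdaeeacdabde'
  #24 SA[24]=6  'dbddaccadacedeeeededbbcdaeeacdabde'
  #25 SA[25]=8  'ddaccadacedeeeededbbcdaeeacdabde'
  #26 SA[26]=38  'de'
  #27 SA[27]=23  'dedbbcdaeeacdabde'
  #28 SA[28]=18  'deeeededbbcdaeeacdabde'
  #29 SA[29]=39  'e'
  #30 SA[30]=32  'eacdabde'
  #31 SA[31]=4  'ebdbddaccadacedeeeededbbcdaeeacdabde'
  #32 SA[32]=24  'edbbcdaeeacdabde'
  #33 SA[33]=22  'ededbbcdaeeacdabde'
  #34 SA[34]=17  'edeeeededbbcdaeeacdabde'
  #35 SA[35]=31  'eeacdabde'
  #36 SA[36]=3  'eebdbddaccadacedeeeededbbcdaeeacdabde'
  #37 SA[37]=21  'eededbbcdaeeacdabde'
  #38 SA[38]=20  'eeededbbcdaeeacdabde'
  #39 SA[39]=19  'eeeededbbcdaeeacdabde'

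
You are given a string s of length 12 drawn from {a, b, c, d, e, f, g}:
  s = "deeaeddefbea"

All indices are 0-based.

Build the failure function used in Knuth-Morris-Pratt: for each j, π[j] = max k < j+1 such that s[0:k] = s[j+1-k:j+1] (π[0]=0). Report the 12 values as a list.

[0, 0, 0, 0, 0, 1, 1, 2, 0, 0, 0, 0]

π[0] = 0
j=1 s[j]='e': π[1]=0 (border '')
j=2 s[j]='e': π[2]=0 (border '')
j=3 s[j]='a': π[3]=0 (border '')
j=4 s[j]='e': π[4]=0 (border '')
j=5 s[j]='d': π[5]=1 (border 'd')
j=6 s[j]='d': k: 1→0; π[6]=1 (border 'd')
j=7 s[j]='e': π[7]=2 (border 'de')
j=8 s[j]='f': k: 2→0; π[8]=0 (border '')
j=9 s[j]='b': π[9]=0 (border '')
j=10 s[j]='e': π[10]=0 (border '')
j=11 s[j]='a': π[11]=0 (border '')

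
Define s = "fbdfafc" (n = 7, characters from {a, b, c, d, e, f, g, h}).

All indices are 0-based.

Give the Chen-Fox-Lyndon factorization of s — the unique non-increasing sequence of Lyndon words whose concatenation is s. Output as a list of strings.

emit factor 1: 'f' (i=0, period=1)
emit factor 2: 'bdf' (i=1, period=3)
emit factor 3: 'afc' (i=4, period=3)

["f", "bdf", "afc"]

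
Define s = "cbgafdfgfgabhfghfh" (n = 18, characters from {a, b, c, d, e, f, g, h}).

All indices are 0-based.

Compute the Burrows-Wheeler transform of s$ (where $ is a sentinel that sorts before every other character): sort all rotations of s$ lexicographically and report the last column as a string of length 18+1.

hggca$fagdhhfbfffbg

rank  rotation             last
    0  $cbgafdfgfgabhfghfh  h
    1  abhfghfh$cbgafdfgfg  g
    2  afdfgfgabhfghfh$cbg  g
    3  bgafdfgfgabhfghfh$c  c
    4  bhfghfh$cbgafdfgfga  a
    5  cbgafdfgfgabhfghfh$  $
    6  dfgfgabhfghfh$cbgaf  f
    7  fdfgfgabhfghfh$cbga  a
    8  fgabhfghfh$cbgafdfg  g
    9  fgfgabhfghfh$cbgafd  d
   10  fghfh$cbgafdfgfgabh  h
   11  fh$cbgafdfgfgabhfgh  h
   12  gabhfghfh$cbgafdfgf  f
   13  gafdfgfgabhfghfh$cb  b
   14  gfgabhfghfh$cbgafdf  f
   15  ghfh$cbgafdfgfgabhf  f
   16  h$cbgafdfgfgabhfghf  f
   17  hfghfh$cbgafdfgfgab  b
   18  hfh$cbgafdfgfgabhfg  g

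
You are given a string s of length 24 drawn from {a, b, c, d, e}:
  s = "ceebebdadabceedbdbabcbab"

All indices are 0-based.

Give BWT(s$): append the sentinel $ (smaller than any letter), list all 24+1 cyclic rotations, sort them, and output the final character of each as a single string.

bbbddacdaaedeb$babbebeecc

rank  rotation                   last
    0  $ceebebdadabceedbdbabcbab  b
    1  ab$ceebebdadabceedbdbabcb  b
    2  abcbab$ceebebdadabceedbdb  b
    3  abceedbdbabcbab$ceebebdad  d
    4  adabceedbdbabcbab$ceebebd  d
    5  b$ceebebdadabceedbdbabcba  a
    6  bab$ceebebdadabceedbdbabc  c
    7  babcbab$ceebebdadabceedbd  d
    8  bcbab$ceebebdadabceedbdba  a
    9  bceedbdbabcbab$ceebebdada  a
   10  bdadabceedbdbabcbab$ceebe  e
   11  bdbabcbab$ceebebdadabceed  d
   12  bebdadabceedbdbabcbab$cee  e
   13  cbab$ceebebdadabceedbdbab  b
   14  ceebebdadabceedbdbabcbab$  $
   15  ceedbdbabcbab$ceebebdadab  b
   16  dabceedbdbabcbab$ceebebda  a
   17  dadabceedbdbabcbab$ceebeb  b
   18  dbabcbab$ceebebdadabceedb  b
   19  dbdbabcbab$ceebebdadabcee  e
   20  ebdadabceedbdbabcbab$ceeb  b
   21  ebebdadabceedbdbabcbab$ce  e
   22  edbdbabcbab$ceebebdadabce  e
   23  eebebdadabceedbdbabcbab$c  c
   24  eedbdbabcbab$ceebebdadabc  c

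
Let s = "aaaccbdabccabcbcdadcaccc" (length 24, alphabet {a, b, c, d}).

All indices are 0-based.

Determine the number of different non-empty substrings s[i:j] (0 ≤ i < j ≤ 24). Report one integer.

267

sorted suffixes:
  #0 SA[0]=0  'aaaccbdabccabcbcdadcaccc'
  #1 SA[1]=1  'aaccbdabccabcbcdadcaccc'
  #2 SA[2]=11  'abcbcdadcaccc'
  #3 SA[3]=7  'abccabcbcdadcaccc'
  #4 SA[4]=2  'accbdabccabcbcdadcaccc'
  #5 SA[5]=20  'accc'
  #6 SA[6]=17  'adcaccc'
  #7 SA[7]=12  'bcbcdadcaccc'
  #8 SA[8]=8  'bccabcbcdadcaccc'
  #9 SA[9]=14  'bcdadcaccc'
  #10 SA[10]=5  'bdabccabcbcdadcaccc'
  #11 SA[11]=23  'c'
  #12 SA[12]=10  'cabcbcdadcaccc'
  #13 SA[13]=19  'caccc'
  #14 SA[14]=13  'cbcdadcaccc'
  #15 SA[15]=4  'cbdabccabcbcdadcaccc'
  #16 SA[16]=22  'cc'
  #17 SA[17]=9  'ccabcbcdadcaccc'
  #18 SA[18]=3  'ccbdabccabcbcdadcaccc'
  #19 SA[19]=21  'ccc'
  #20 SA[20]=15  'cdadcaccc'
  #21 SA[21]=6  'dabccabcbcdadcaccc'
  #22 SA[22]=16  'dadcaccc'
  #23 SA[23]=18  'dcaccc'

SA = [0, 1, 11, 7, 2, 20, 17, 12, 8, 14, 5, 23, 10, 19, 13, 4, 22, 9, 3, 21, 15, 6, 16, 18]
rank  pair      lcp
   1  s[0:],s[1:]  2  'aa'
   2  s[1:],s[11:]  1  'a'
   3  s[11:],s[7:]  3  'abc'
   4  s[7:],s[2:]  1  'a'
   5  s[2:],s[20:]  3  'acc'
   6  s[20:],s[17:]  1  'a'
   7  s[17:],s[12:]  0  ''
   8  s[12:],s[8:]  2  'bc'
   9  s[8:],s[14:]  2  'bc'
  10  s[14:],s[5:]  1  'b'
  11  s[5:],s[23:]  0  ''
  12  s[23:],s[10:]  1  'c'
  13  s[10:],s[19:]  2  'ca'
  14  s[19:],s[13:]  1  'c'
  15  s[13:],s[4:]  2  'cb'
  16  s[4:],s[22:]  1  'c'
  17  s[22:],s[9:]  2  'cc'
  18  s[9:],s[3:]  2  'cc'
  19  s[3:],s[21:]  2  'cc'
  20  s[21:],s[15:]  1  'c'
  21  s[15:],s[6:]  0  ''
  22  s[6:],s[16:]  2  'da'
  23  s[16:],s[18:]  1  'd'

n(n+1)/2 = 24·25/2 = 300
Σ LCP = 0 + 2 + 1 + 3 + 1 + 3 + 1 + 0 + 2 + 2 + 1 + 0 + 1 + 2 + 1 + 2 + 1 + 2 + 2 + 2 + 1 + 0 + 2 + 1 = 33
distinct = 300 − 33 = 267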